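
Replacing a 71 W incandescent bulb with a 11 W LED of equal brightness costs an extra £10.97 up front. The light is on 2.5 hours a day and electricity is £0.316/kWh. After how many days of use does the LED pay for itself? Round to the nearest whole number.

231 days

Power saved = 71 − 11 = 60 W
Daily energy saved = 60 W × 2.5 h = 150 Wh = 0.15 kWh
Daily savings = 0.15 × £0.316 = £0.0474
Payback = £10.97 / £0.0474 per day = 231.4 days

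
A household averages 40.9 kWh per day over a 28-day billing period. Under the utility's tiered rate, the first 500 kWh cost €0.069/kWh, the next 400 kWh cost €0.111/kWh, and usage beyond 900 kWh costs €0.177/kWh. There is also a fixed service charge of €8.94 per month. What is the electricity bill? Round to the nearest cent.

€131.24

Usage = 40.9 kWh/day × 28 days = 1145.2 kWh
First 500 kWh × €0.069 = €34.50
Next 400 kWh × €0.111 = €44.40
Remaining 245.2 kWh × €0.177 = €43.40
Energy charge = €122.30; + service €8.94 = €131.24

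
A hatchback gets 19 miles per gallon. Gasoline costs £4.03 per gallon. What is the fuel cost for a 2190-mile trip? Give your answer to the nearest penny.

£464.51

Fuel = 2190 mi / 19 mpg = 115.3 gal
Cost = 115.3 gal × £4.03/gal = £464.51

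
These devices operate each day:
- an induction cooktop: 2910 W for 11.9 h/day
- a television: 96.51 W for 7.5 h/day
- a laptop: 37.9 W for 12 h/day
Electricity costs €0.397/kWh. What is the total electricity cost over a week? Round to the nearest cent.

induction cooktop: 2910 W × 11.9 h × 7 d = 242,403 Wh = 242.4 kWh
television: 96.51 W × 7.5 h × 7 d = 5,067 Wh = 5.067 kWh
laptop: 37.9 W × 12 h × 7 d = 3,184 Wh = 3.184 kWh
Total energy = 242.4 + 5.067 + 3.184 = 250.7 kWh
Cost = 250.7 kWh × €0.397 = €99.51

€99.51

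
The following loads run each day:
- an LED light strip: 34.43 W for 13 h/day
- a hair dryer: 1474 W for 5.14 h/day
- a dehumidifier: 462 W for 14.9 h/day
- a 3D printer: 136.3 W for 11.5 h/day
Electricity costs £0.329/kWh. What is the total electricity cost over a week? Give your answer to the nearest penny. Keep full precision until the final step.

LED light strip: 34.43 W × 13 h × 7 d = 3,133 Wh = 3.133 kWh
hair dryer: 1474 W × 5.14 h × 7 d = 53,035 Wh = 53.03 kWh
dehumidifier: 462 W × 14.9 h × 7 d = 48,187 Wh = 48.19 kWh
3D printer: 136.3 W × 11.5 h × 7 d = 10,972 Wh = 10.97 kWh
Total energy = 3.133 + 53.03 + 48.19 + 10.97 = 115.3 kWh
Cost = 115.3 kWh × £0.329 = £37.94

£37.94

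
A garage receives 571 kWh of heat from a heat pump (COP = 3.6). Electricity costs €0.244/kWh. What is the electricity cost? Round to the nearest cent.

Electrical input = 571 kWh / 3.6 = 158.6 kWh
Cost = 158.6 × €0.244/kWh = €38.70

€38.70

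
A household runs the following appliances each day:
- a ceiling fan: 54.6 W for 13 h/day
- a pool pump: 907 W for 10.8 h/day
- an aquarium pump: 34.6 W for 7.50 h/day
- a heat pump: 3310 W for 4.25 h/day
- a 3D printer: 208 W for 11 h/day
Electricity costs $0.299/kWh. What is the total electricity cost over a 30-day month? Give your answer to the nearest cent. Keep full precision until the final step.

$243.27

ceiling fan: 54.6 W × 13 h × 30 d = 21,294 Wh = 21.29 kWh
pool pump: 907 W × 10.8 h × 30 d = 293,868 Wh = 293.9 kWh
aquarium pump: 34.6 W × 7.50 h × 30 d = 7,785 Wh = 7.785 kWh
heat pump: 3310 W × 4.25 h × 30 d = 422,025 Wh = 422 kWh
3D printer: 208 W × 11 h × 30 d = 68,640 Wh = 68.64 kWh
Total energy = 21.29 + 293.9 + 7.785 + 422 + 68.64 = 813.6 kWh
Cost = 813.6 kWh × $0.299 = $243.27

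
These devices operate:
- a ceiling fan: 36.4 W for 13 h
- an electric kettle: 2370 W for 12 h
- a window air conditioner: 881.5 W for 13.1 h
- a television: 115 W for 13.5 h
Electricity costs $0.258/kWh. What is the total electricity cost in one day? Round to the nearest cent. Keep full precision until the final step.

$10.84

ceiling fan: 36.4 W × 13 h = 473 Wh = 0.4732 kWh
electric kettle: 2370 W × 12 h = 28,440 Wh = 28.44 kWh
window air conditioner: 881.5 W × 13.1 h = 11,548 Wh = 11.55 kWh
television: 115 W × 13.5 h = 1,552 Wh = 1.552 kWh
Total energy = 0.4732 + 28.44 + 11.55 + 1.552 = 42.01 kWh
Cost = 42.01 kWh × $0.258 = $10.84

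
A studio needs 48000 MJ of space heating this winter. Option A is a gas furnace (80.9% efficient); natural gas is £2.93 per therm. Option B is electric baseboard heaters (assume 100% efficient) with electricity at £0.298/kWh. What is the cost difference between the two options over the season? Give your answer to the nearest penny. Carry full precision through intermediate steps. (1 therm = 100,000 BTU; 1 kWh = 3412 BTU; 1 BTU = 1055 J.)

£2325.90

Heat load = 48000 MJ = 48,000,000,000 J / 1055 = 45,497,630 BTU
Gas: input = 45,497,630 / 0.809 = 56,239,345 BTU = 562.4 therm → 562.4 × £2.93 = £1,647.81
Electric: 45,497,630 BTU / 3412 = 13,330 kWh → × £0.298 = £3,973.71
Difference = |£1,647.81 − £3,973.71| = £2,325.90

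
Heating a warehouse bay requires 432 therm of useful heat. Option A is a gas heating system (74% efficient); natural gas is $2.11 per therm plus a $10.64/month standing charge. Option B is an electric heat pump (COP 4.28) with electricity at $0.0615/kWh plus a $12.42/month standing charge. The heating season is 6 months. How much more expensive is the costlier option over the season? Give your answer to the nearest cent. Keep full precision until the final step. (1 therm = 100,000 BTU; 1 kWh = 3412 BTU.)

$1039.17

Heat load = 432 therm × 100,000 = 43,200,000 BTU
Gas: input = 43,200,000 / 0.74 = 58,378,378 BTU = 583.8 therm → 583.8 × $2.11 = $1,231.78; + 6 × $10.64 standing = $1,295.62
Heat pump: 43,200,000 BTU / 3412 = 12,660 kWh heat; / 4.28 = 2,958 kWh in → × $0.0615 = $181.93; + 6 × $12.42 standing = $256.45
Difference = |$1,295.62 − $256.45| = $1,039.17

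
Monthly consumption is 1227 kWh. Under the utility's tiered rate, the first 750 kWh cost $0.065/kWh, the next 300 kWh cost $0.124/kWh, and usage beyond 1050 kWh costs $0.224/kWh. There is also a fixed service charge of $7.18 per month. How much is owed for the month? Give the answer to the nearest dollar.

$133

First 750 kWh × $0.065 = $48.75
Next 300 kWh × $0.124 = $37.20
Remaining 177 kWh × $0.224 = $39.65
Energy charge = $125.60; + service $7.18 = $132.78 ≈ $133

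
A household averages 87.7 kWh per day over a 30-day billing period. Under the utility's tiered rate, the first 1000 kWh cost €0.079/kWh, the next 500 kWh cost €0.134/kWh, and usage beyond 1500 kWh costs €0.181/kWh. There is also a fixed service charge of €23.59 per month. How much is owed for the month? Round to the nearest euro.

Usage = 87.7 kWh/day × 30 days = 2631 kWh
First 1000 kWh × €0.079 = €79.00
Next 500 kWh × €0.134 = €67.00
Remaining 1131 kWh × €0.181 = €204.71
Energy charge = €350.71; + service €23.59 = €374.30 ≈ €374

€374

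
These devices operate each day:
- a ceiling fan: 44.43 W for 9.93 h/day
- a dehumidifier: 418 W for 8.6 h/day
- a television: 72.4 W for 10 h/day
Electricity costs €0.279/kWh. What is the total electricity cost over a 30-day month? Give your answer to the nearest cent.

€39.84

ceiling fan: 44.43 W × 9.93 h × 30 d = 13,236 Wh = 13.24 kWh
dehumidifier: 418 W × 8.6 h × 30 d = 107,844 Wh = 107.8 kWh
television: 72.4 W × 10 h × 30 d = 21,720 Wh = 21.72 kWh
Total energy = 13.24 + 107.8 + 21.72 = 142.8 kWh
Cost = 142.8 kWh × €0.279 = €39.84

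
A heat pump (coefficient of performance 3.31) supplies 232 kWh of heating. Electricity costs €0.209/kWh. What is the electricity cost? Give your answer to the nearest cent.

Electrical input = 232 kWh / 3.31 = 70.09 kWh
Cost = 70.09 × €0.209/kWh = €14.65

€14.65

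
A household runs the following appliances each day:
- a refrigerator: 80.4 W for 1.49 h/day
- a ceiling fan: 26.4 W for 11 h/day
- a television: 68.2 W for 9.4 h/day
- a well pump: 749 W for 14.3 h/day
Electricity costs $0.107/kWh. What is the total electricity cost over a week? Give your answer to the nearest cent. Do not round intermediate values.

refrigerator: 80.4 W × 1.49 h × 7 d = 839 Wh = 0.8386 kWh
ceiling fan: 26.4 W × 11 h × 7 d = 2,033 Wh = 2.033 kWh
television: 68.2 W × 9.4 h × 7 d = 4,488 Wh = 4.488 kWh
well pump: 749 W × 14.3 h × 7 d = 74,975 Wh = 74.97 kWh
Total energy = 0.8386 + 2.033 + 4.488 + 74.97 = 82.33 kWh
Cost = 82.33 kWh × $0.107 = $8.81

$8.81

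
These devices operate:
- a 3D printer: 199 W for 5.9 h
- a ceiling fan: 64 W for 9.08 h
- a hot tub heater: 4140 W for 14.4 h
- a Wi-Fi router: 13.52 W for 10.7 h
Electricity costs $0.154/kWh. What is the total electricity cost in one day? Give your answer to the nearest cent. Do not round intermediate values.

$9.47

3D printer: 199 W × 5.9 h = 1,174 Wh = 1.174 kWh
ceiling fan: 64 W × 9.08 h = 581 Wh = 0.5811 kWh
hot tub heater: 4140 W × 14.4 h = 59,616 Wh = 59.62 kWh
Wi-Fi router: 13.52 W × 10.7 h = 145 Wh = 0.1447 kWh
Total energy = 1.174 + 0.5811 + 59.62 + 0.1447 = 61.52 kWh
Cost = 61.52 kWh × $0.154 = $9.47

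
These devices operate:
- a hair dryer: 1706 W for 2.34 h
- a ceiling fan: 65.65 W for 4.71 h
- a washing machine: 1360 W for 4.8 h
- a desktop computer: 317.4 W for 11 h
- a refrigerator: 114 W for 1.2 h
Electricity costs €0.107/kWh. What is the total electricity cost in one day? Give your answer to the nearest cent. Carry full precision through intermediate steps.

hair dryer: 1706 W × 2.34 h = 3,992 Wh = 3.992 kWh
ceiling fan: 65.65 W × 4.71 h = 309 Wh = 0.3092 kWh
washing machine: 1360 W × 4.8 h = 6,528 Wh = 6.528 kWh
desktop computer: 317.4 W × 11 h = 3,491 Wh = 3.491 kWh
refrigerator: 114 W × 1.2 h = 137 Wh = 0.1368 kWh
Total energy = 3.992 + 0.3092 + 6.528 + 3.491 + 0.1368 = 14.46 kWh
Cost = 14.46 kWh × €0.107 = €1.55

€1.55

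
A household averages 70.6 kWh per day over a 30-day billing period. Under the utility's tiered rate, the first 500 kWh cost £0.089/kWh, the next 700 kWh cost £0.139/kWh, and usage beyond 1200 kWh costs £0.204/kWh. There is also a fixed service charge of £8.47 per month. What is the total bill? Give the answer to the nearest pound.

£338

Usage = 70.6 kWh/day × 30 days = 2118 kWh
First 500 kWh × £0.089 = £44.50
Next 700 kWh × £0.139 = £97.30
Remaining 918 kWh × £0.204 = £187.27
Energy charge = £329.07; + service £8.47 = £337.54 ≈ £338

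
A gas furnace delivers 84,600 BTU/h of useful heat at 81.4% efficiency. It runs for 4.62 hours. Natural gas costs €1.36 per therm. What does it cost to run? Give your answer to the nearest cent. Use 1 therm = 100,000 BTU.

€6.53

Heat delivered = 84,600 BTU/h × 4.62 h = 390,852 BTU
Gas input = 390,852 / 0.814 = 480,162 BTU
= 480,162 / 100,000 = 4.802 therm
Cost = 4.802 × €1.36/therm = €6.53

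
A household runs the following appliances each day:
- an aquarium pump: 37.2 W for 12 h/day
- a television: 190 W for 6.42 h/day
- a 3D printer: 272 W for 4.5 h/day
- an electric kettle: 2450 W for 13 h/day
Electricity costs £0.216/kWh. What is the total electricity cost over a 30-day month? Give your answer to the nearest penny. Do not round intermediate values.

£225.12

aquarium pump: 37.2 W × 12 h × 30 d = 13,392 Wh = 13.39 kWh
television: 190 W × 6.42 h × 30 d = 36,594 Wh = 36.59 kWh
3D printer: 272 W × 4.5 h × 30 d = 36,720 Wh = 36.72 kWh
electric kettle: 2450 W × 13 h × 30 d = 955,500 Wh = 955.5 kWh
Total energy = 13.39 + 36.59 + 36.72 + 955.5 = 1,042 kWh
Cost = 1,042 kWh × £0.216 = £225.12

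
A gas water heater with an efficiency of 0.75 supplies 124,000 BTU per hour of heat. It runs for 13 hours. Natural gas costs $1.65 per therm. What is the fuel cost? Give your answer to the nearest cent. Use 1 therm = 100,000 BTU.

Heat delivered = 124,000 BTU/h × 13 h = 1,612,000 BTU
Gas input = 1,612,000 / 0.75 = 2,149,333 BTU
= 2,149,333 / 100,000 = 21.49 therm
Cost = 21.49 × $1.65/therm = $35.46

$35.46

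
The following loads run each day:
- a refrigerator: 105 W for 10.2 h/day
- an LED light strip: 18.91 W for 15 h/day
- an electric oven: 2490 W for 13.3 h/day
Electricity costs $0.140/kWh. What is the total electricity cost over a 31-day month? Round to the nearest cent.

refrigerator: 105 W × 10.2 h × 31 d = 33,201 Wh = 33.2 kWh
LED light strip: 18.91 W × 15 h × 31 d = 8,793 Wh = 8.793 kWh
electric oven: 2490 W × 13.3 h × 31 d = 1,026,627 Wh = 1,027 kWh
Total energy = 33.2 + 8.793 + 1,027 = 1,069 kWh
Cost = 1,069 kWh × $0.140 = $149.61

$149.61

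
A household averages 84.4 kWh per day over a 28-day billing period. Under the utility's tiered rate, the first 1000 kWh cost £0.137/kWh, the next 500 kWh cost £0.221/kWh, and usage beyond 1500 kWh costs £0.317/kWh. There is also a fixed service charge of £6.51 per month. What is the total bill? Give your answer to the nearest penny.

£527.64

Usage = 84.4 kWh/day × 28 days = 2363.2 kWh
First 1000 kWh × £0.137 = £137.00
Next 500 kWh × £0.221 = £110.50
Remaining 863.2 kWh × £0.317 = £273.63
Energy charge = £521.13; + service £6.51 = £527.64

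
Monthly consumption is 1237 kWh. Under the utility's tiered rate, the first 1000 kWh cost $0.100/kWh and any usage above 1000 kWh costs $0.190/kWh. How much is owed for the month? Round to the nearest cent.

First 1000 kWh × $0.100 = $100.00
Remaining 237 kWh × $0.190 = $45.03
Total = $145.03

$145.03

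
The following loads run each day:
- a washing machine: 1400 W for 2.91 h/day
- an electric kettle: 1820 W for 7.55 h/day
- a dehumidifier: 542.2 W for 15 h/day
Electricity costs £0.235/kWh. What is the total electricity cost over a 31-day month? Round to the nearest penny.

£189.03

washing machine: 1400 W × 2.91 h × 31 d = 126,294 Wh = 126.3 kWh
electric kettle: 1820 W × 7.55 h × 31 d = 425,971 Wh = 426 kWh
dehumidifier: 542.2 W × 15 h × 31 d = 252,123 Wh = 252.1 kWh
Total energy = 126.3 + 426 + 252.1 = 804.4 kWh
Cost = 804.4 kWh × £0.235 = £189.03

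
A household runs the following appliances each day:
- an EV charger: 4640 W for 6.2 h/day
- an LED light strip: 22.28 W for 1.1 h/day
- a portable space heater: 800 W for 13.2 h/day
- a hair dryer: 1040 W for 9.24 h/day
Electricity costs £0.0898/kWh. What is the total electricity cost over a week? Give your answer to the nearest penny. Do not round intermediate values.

EV charger: 4640 W × 6.2 h × 7 d = 201,376 Wh = 201.4 kWh
LED light strip: 22.28 W × 1.1 h × 7 d = 172 Wh = 0.1716 kWh
portable space heater: 800 W × 13.2 h × 7 d = 73,920 Wh = 73.92 kWh
hair dryer: 1040 W × 9.24 h × 7 d = 67,267 Wh = 67.27 kWh
Total energy = 201.4 + 0.1716 + 73.92 + 67.27 = 342.7 kWh
Cost = 342.7 kWh × £0.0898 = £30.78

£30.78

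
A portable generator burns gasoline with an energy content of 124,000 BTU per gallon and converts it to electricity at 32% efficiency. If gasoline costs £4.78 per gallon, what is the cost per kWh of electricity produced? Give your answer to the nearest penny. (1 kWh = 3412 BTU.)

Electrical output per gallon = 124,000 BTU × 0.32 / 3412 BTU/kWh = 11.63 kWh
Cost per kWh = £4.78 / 11.63 kWh = £0.411

£0.41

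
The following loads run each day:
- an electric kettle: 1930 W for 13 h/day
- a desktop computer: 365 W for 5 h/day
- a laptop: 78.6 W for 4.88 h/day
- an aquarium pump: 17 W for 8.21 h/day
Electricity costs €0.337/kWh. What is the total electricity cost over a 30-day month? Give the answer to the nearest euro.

electric kettle: 1930 W × 13 h × 30 d = 752,700 Wh = 752.7 kWh
desktop computer: 365 W × 5 h × 30 d = 54,750 Wh = 54.75 kWh
laptop: 78.6 W × 4.88 h × 30 d = 11,507 Wh = 11.51 kWh
aquarium pump: 17 W × 8.21 h × 30 d = 4,187 Wh = 4.187 kWh
Total energy = 752.7 + 54.75 + 11.51 + 4.187 = 823.1 kWh
Cost = 823.1 kWh × €0.337 = €277.40 ≈ €277

€277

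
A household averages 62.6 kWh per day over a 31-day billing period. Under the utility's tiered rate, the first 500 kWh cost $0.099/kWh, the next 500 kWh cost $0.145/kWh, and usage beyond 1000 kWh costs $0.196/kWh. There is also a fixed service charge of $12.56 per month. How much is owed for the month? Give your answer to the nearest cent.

Usage = 62.6 kWh/day × 31 days = 1940.6 kWh
First 500 kWh × $0.099 = $49.50
Next 500 kWh × $0.145 = $72.50
Remaining 940.6 kWh × $0.196 = $184.36
Energy charge = $306.36; + service $12.56 = $318.92

$318.92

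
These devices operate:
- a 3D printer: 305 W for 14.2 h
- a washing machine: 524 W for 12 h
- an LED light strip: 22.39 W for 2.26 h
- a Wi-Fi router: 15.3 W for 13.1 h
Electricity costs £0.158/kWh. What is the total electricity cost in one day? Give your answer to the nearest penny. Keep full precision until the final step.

3D printer: 305 W × 14.2 h = 4,331 Wh = 4.331 kWh
washing machine: 524 W × 12 h = 6,288 Wh = 6.288 kWh
LED light strip: 22.39 W × 2.26 h = 51 Wh = 0.0506 kWh
Wi-Fi router: 15.3 W × 13.1 h = 200 Wh = 0.2004 kWh
Total energy = 4.331 + 6.288 + 0.0506 + 0.2004 = 10.87 kWh
Cost = 10.87 kWh × £0.158 = £1.72

£1.72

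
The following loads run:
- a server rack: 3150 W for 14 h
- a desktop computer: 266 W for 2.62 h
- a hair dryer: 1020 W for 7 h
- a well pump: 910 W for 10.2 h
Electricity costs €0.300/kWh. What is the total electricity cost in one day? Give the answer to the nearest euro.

€18

server rack: 3150 W × 14 h = 44,100 Wh = 44.1 kWh
desktop computer: 266 W × 2.62 h = 697 Wh = 0.6969 kWh
hair dryer: 1020 W × 7 h = 7,140 Wh = 7.14 kWh
well pump: 910 W × 10.2 h = 9,282 Wh = 9.282 kWh
Total energy = 44.1 + 0.6969 + 7.14 + 9.282 = 61.22 kWh
Cost = 61.22 kWh × €0.300 = €18.37 ≈ €18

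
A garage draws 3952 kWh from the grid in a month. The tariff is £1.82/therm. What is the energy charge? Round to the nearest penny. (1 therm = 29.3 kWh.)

3952 kWh × (0.03413 therm/kWh) = 134.9 therm
Cost = 134.9 therm × £1.82/therm = £245.48

£245.48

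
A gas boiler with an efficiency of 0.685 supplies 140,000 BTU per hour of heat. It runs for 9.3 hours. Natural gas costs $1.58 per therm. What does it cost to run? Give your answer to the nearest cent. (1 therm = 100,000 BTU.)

Heat delivered = 140,000 BTU/h × 9.3 h = 1,302,000 BTU
Gas input = 1,302,000 / 0.685 = 1,900,730 BTU
= 1,900,730 / 100,000 = 19.01 therm
Cost = 19.01 × $1.58/therm = $30.03

$30.03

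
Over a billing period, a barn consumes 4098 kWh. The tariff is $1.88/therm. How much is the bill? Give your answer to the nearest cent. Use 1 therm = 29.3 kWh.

4098 kWh × (0.03413 therm/kWh) = 139.9 therm
Cost = 139.9 therm × $1.88/therm = $262.94

$262.94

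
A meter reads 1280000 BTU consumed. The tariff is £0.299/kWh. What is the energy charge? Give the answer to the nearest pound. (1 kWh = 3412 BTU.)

1280000 BTU × (0.00029308 kWh/BTU) = 375.1 kWh
Cost = 375.1 kWh × £0.299/kWh = £112.17 ≈ £112

£112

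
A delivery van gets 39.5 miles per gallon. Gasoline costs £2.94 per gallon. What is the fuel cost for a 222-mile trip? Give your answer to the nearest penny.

£16.52

Fuel = 222 mi / 39.5 mpg = 5.62 gal
Cost = 5.62 gal × £2.94/gal = £16.52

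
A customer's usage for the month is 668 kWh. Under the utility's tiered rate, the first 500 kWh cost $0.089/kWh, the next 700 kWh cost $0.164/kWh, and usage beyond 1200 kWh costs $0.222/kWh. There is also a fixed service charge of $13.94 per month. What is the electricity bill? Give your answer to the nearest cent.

$85.99

First 500 kWh × $0.089 = $44.50
Next 168 kWh × $0.164 = $27.55
Remaining tier: 0 kWh (not reached)
Energy charge = $72.05; + service $13.94 = $85.99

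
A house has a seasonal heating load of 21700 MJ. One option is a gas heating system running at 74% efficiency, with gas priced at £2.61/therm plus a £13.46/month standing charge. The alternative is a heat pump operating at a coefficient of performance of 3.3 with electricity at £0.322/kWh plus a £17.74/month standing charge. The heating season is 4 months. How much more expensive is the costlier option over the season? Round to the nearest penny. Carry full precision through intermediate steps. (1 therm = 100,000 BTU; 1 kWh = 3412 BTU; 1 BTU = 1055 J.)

£120.12

Heat load = 21700 MJ = 21,700,000,000 J / 1055 = 20,568,720 BTU
Gas: input = 20,568,720 / 0.74 = 27,795,568 BTU = 278 therm → 278 × £2.61 = £725.46; + 4 × £13.46 standing = £779.30
Heat pump: 20,568,720 BTU / 3412 = 6,028 kWh heat; / 3.3 = 1,827 kWh in → × £0.322 = £588.22; + 4 × £17.74 standing = £659.18
Difference = |£779.30 − £659.18| = £120.12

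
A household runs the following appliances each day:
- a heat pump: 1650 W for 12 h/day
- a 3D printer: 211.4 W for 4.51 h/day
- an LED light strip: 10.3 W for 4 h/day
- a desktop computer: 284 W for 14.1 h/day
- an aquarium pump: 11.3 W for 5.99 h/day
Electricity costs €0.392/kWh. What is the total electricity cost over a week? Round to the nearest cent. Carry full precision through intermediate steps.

heat pump: 1650 W × 12 h × 7 d = 138,600 Wh = 138.6 kWh
3D printer: 211.4 W × 4.51 h × 7 d = 6,674 Wh = 6.674 kWh
LED light strip: 10.3 W × 4 h × 7 d = 288 Wh = 0.2884 kWh
desktop computer: 284 W × 14.1 h × 7 d = 28,031 Wh = 28.03 kWh
aquarium pump: 11.3 W × 5.99 h × 7 d = 474 Wh = 0.4738 kWh
Total energy = 138.6 + 6.674 + 0.2884 + 28.03 + 0.4738 = 174.1 kWh
Cost = 174.1 kWh × €0.392 = €68.23

€68.23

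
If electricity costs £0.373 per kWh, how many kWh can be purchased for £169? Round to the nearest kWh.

453 kWh

£169 / £0.373 per kWh = 453.1 kWh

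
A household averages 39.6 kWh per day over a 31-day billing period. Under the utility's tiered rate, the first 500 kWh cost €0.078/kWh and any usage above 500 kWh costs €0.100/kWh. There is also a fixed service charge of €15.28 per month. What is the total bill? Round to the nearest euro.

Usage = 39.6 kWh/day × 31 days = 1227.6 kWh
First 500 kWh × €0.078 = €39.00
Remaining 727.6 kWh × €0.100 = €72.76
Energy charge = €111.76; + service €15.28 = €127.04 ≈ €127

€127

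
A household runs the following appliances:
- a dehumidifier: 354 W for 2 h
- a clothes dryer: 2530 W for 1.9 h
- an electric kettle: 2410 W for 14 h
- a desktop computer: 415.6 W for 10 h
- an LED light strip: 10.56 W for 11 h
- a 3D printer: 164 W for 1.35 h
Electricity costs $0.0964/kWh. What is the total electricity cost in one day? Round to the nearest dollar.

$4

dehumidifier: 354 W × 2 h = 708 Wh = 0.708 kWh
clothes dryer: 2530 W × 1.9 h = 4,807 Wh = 4.807 kWh
electric kettle: 2410 W × 14 h = 33,740 Wh = 33.74 kWh
desktop computer: 415.6 W × 10 h = 4,156 Wh = 4.156 kWh
LED light strip: 10.56 W × 11 h = 116 Wh = 0.1162 kWh
3D printer: 164 W × 1.35 h = 221 Wh = 0.2214 kWh
Total energy = 0.708 + 4.807 + 33.74 + 4.156 + 0.1162 + 0.2214 = 43.75 kWh
Cost = 43.75 kWh × $0.0964 = $4.22 ≈ $4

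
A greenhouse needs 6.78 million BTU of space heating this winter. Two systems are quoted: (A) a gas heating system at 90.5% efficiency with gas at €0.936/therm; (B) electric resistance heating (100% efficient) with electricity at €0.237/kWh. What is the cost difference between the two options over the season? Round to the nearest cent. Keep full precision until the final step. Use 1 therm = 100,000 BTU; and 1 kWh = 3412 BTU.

Heat load = 6.78 × 10⁶ BTU = 6,780,000 BTU
Gas: input = 6,780,000 / 0.905 = 7,491,713 BTU = 74.92 therm → 74.92 × €0.936 = €70.12
Electric: 6,780,000 BTU / 3412 = 1,987 kWh → × €0.237 = €470.94
Difference = |€70.12 − €470.94| = €400.82

€400.82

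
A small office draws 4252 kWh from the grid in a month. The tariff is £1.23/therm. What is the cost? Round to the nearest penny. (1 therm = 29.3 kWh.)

£178.50

4252 kWh × (0.03413 therm/kWh) = 145.1 therm
Cost = 145.1 therm × £1.23/therm = £178.50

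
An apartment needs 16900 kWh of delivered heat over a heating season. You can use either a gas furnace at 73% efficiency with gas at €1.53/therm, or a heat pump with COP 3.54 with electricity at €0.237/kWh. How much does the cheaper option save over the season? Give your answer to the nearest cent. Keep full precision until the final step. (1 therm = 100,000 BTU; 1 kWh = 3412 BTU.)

Heat load = 16900 kWh × 3412 = 57,662,800 BTU
Gas: input = 57,662,800 / 0.73 = 78,990,137 BTU = 789.9 therm → 789.9 × €1.53 = €1,208.55
Heat pump: 57,662,800 BTU / 3412 = 16,900 kWh heat; / 3.54 = 4,774 kWh in → × €0.237 = €1,131.44
Difference = |€1,208.55 − €1,131.44| = €77.11

€77.11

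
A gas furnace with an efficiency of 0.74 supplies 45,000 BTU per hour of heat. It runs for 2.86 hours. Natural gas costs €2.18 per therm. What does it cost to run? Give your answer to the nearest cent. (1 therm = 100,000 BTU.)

Heat delivered = 45,000 BTU/h × 2.86 h = 128,700 BTU
Gas input = 128,700 / 0.74 = 173,919 BTU
= 173,919 / 100,000 = 1.739 therm
Cost = 1.739 × €2.18/therm = €3.79

€3.79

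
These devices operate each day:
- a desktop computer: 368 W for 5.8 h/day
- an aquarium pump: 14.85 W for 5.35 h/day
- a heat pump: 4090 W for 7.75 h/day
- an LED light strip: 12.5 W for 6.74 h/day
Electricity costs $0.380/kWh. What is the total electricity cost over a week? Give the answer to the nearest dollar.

desktop computer: 368 W × 5.8 h × 7 d = 14,941 Wh = 14.94 kWh
aquarium pump: 14.85 W × 5.35 h × 7 d = 556 Wh = 0.5561 kWh
heat pump: 4090 W × 7.75 h × 7 d = 221,882 Wh = 221.9 kWh
LED light strip: 12.5 W × 6.74 h × 7 d = 590 Wh = 0.5897 kWh
Total energy = 14.94 + 0.5561 + 221.9 + 0.5897 = 238 kWh
Cost = 238 kWh × $0.380 = $90.43 ≈ $90

$90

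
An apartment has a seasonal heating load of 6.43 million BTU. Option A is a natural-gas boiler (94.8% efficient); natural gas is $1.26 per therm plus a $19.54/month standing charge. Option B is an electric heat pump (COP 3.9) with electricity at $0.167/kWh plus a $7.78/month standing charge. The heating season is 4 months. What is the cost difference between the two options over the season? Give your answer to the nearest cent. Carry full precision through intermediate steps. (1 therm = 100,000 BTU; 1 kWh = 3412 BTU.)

Heat load = 6.43 × 10⁶ BTU = 6,430,000 BTU
Gas: input = 6,430,000 / 0.948 = 6,782,700 BTU = 67.83 therm → 67.83 × $1.26 = $85.46; + 4 × $19.54 standing = $163.62
Heat pump: 6,430,000 BTU / 3412 = 1,885 kWh heat; / 3.9 = 483.2 kWh in → × $0.167 = $80.70; + 4 × $7.78 standing = $111.82
Difference = |$163.62 − $111.82| = $51.81

$51.81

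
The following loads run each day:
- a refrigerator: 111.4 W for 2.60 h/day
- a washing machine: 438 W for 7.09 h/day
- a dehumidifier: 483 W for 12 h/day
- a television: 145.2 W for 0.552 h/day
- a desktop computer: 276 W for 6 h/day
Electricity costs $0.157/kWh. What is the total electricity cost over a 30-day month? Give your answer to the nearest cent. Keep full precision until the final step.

$51.47

refrigerator: 111.4 W × 2.60 h × 30 d = 8,689 Wh = 8.689 kWh
washing machine: 438 W × 7.09 h × 30 d = 93,163 Wh = 93.16 kWh
dehumidifier: 483 W × 12 h × 30 d = 173,880 Wh = 173.9 kWh
television: 145.2 W × 0.552 h × 30 d = 2,405 Wh = 2.405 kWh
desktop computer: 276 W × 6 h × 30 d = 49,680 Wh = 49.68 kWh
Total energy = 8.689 + 93.16 + 173.9 + 2.405 + 49.68 = 327.8 kWh
Cost = 327.8 kWh × $0.157 = $51.47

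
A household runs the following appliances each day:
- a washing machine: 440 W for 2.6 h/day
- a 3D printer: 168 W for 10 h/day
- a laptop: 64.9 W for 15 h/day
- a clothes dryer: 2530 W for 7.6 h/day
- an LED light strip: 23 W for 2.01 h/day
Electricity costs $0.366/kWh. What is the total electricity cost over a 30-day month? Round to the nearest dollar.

washing machine: 440 W × 2.6 h × 30 d = 34,320 Wh = 34.32 kWh
3D printer: 168 W × 10 h × 30 d = 50,400 Wh = 50.4 kWh
laptop: 64.9 W × 15 h × 30 d = 29,205 Wh = 29.21 kWh
clothes dryer: 2530 W × 7.6 h × 30 d = 576,840 Wh = 576.8 kWh
LED light strip: 23 W × 2.01 h × 30 d = 1,387 Wh = 1.387 kWh
Total energy = 34.32 + 50.4 + 29.21 + 576.8 + 1.387 = 692.2 kWh
Cost = 692.2 kWh × $0.366 = $253.33 ≈ $253

$253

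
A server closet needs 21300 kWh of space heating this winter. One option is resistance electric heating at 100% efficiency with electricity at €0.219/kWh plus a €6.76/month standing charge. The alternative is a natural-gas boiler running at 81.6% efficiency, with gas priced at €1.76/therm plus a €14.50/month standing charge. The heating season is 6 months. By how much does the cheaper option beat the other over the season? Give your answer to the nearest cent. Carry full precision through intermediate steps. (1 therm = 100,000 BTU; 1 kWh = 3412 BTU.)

Heat load = 21300 kWh × 3412 = 72,675,600 BTU
Gas: input = 72,675,600 / 0.816 = 89,063,235 BTU = 890.6 therm → 890.6 × €1.76 = €1,567.51; + 6 × €14.50 standing = €1,654.51
Electric: 72,675,600 BTU / 3412 = 21,300 kWh → × €0.219 = €4,664.70; + 6 × €6.76 standing = €4,705.26
Difference = |€1,654.51 − €4,705.26| = €3,050.75

€3050.75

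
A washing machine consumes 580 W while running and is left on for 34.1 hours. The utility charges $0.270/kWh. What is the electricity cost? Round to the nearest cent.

$5.34

Energy = 580 W × 34.1 h = 19,778 Wh = 19.78 kWh
Cost = 19.78 kWh × $0.270/kWh = $5.34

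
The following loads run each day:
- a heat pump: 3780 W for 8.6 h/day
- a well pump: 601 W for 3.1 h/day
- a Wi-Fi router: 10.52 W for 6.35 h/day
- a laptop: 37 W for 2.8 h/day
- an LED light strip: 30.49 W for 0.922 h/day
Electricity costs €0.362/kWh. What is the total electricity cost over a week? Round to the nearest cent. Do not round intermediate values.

heat pump: 3780 W × 8.6 h × 7 d = 227,556 Wh = 227.6 kWh
well pump: 601 W × 3.1 h × 7 d = 13,042 Wh = 13.04 kWh
Wi-Fi router: 10.52 W × 6.35 h × 7 d = 468 Wh = 0.4676 kWh
laptop: 37 W × 2.8 h × 7 d = 725 Wh = 0.7252 kWh
LED light strip: 30.49 W × 0.922 h × 7 d = 197 Wh = 0.1968 kWh
Total energy = 227.6 + 13.04 + 0.4676 + 0.7252 + 0.1968 = 242 kWh
Cost = 242 kWh × €0.362 = €87.60

€87.60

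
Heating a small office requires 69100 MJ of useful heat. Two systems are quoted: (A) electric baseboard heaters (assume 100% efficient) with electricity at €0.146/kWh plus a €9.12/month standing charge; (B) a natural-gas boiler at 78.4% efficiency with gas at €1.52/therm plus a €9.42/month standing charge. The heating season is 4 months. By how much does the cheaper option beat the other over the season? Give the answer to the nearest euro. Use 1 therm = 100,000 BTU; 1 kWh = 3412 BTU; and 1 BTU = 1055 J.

Heat load = 69100 MJ = 69,100,000,000 J / 1055 = 65,497,630 BTU
Gas: input = 65,497,630 / 0.784 = 83,542,896 BTU = 835.4 therm → 835.4 × €1.52 = €1,269.85; + 4 × €9.42 standing = €1,307.53
Electric: 65,497,630 BTU / 3412 = 19,200 kWh → × €0.146 = €2,802.65; + 4 × €9.12 standing = €2,839.13
Difference = |€1,307.53 − €2,839.13| = €1,531.60 ≈ €1532

€1532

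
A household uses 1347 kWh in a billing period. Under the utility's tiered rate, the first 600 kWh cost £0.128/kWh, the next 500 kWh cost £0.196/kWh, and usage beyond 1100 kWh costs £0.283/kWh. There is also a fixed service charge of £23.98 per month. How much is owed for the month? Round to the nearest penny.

£268.68

First 600 kWh × £0.128 = £76.80
Next 500 kWh × £0.196 = £98.00
Remaining 247 kWh × £0.283 = £69.90
Energy charge = £244.70; + service £23.98 = £268.68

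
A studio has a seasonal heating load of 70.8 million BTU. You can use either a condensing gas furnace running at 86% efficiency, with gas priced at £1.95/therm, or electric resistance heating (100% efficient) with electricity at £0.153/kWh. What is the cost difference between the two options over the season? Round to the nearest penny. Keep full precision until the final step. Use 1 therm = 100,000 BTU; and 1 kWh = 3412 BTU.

£1569.45

Heat load = 70.8 × 10⁶ BTU = 70,800,000 BTU
Gas: input = 70,800,000 / 0.86 = 82,325,581 BTU = 823.3 therm → 823.3 × £1.95 = £1,605.35
Electric: 70,800,000 BTU / 3412 = 20,750 kWh → × £0.153 = £3,174.79
Difference = |£1,605.35 − £3,174.79| = £1,569.45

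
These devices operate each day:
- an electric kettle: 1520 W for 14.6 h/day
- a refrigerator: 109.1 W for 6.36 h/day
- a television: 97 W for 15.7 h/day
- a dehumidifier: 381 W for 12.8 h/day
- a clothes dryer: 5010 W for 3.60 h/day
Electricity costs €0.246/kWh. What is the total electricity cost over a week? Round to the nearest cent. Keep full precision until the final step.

electric kettle: 1520 W × 14.6 h × 7 d = 155,344 Wh = 155.3 kWh
refrigerator: 109.1 W × 6.36 h × 7 d = 4,857 Wh = 4.857 kWh
television: 97 W × 15.7 h × 7 d = 10,660 Wh = 10.66 kWh
dehumidifier: 381 W × 12.8 h × 7 d = 34,138 Wh = 34.14 kWh
clothes dryer: 5010 W × 3.60 h × 7 d = 126,252 Wh = 126.3 kWh
Total energy = 155.3 + 4.857 + 10.66 + 34.14 + 126.3 = 331.3 kWh
Cost = 331.3 kWh × €0.246 = €81.49

€81.49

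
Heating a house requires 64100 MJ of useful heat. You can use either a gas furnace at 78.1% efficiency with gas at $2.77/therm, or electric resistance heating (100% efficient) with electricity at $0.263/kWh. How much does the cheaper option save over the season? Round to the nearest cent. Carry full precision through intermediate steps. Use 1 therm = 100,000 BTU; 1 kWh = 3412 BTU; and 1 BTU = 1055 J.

Heat load = 64100 MJ = 64,100,000,000 J / 1055 = 60,758,294 BTU
Gas: input = 60,758,294 / 0.781 = 77,795,511 BTU = 778 therm → 778 × $2.77 = $2,154.94
Electric: 60,758,294 BTU / 3412 = 17,810 kWh → × $0.263 = $4,683.30
Difference = |$2,154.94 − $4,683.30| = $2,528.37

$2528.37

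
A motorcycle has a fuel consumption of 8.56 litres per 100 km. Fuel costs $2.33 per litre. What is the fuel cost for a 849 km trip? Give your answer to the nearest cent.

Fuel = 8.56 L/100 km × 849 km / 100 = 72.67 L
Cost = 72.67 L × $2.33/L = $169.33

$169.33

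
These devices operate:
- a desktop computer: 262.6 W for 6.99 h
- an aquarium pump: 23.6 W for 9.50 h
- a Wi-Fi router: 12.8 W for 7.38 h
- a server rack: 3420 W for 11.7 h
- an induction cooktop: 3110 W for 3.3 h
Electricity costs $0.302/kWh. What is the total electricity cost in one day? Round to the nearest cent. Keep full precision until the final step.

$15.83

desktop computer: 262.6 W × 6.99 h = 1,836 Wh = 1.836 kWh
aquarium pump: 23.6 W × 9.50 h = 224 Wh = 0.2242 kWh
Wi-Fi router: 12.8 W × 7.38 h = 94 Wh = 0.09446 kWh
server rack: 3420 W × 11.7 h = 40,014 Wh = 40.01 kWh
induction cooktop: 3110 W × 3.3 h = 10,263 Wh = 10.26 kWh
Total energy = 1.836 + 0.2242 + 0.09446 + 40.01 + 10.26 = 52.43 kWh
Cost = 52.43 kWh × $0.302 = $15.83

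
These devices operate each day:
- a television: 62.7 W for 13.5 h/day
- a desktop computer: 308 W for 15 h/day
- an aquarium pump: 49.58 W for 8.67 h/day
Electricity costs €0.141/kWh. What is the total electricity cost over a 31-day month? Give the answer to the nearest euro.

television: 62.7 W × 13.5 h × 31 d = 26,240 Wh = 26.24 kWh
desktop computer: 308 W × 15 h × 31 d = 143,220 Wh = 143.2 kWh
aquarium pump: 49.58 W × 8.67 h × 31 d = 13,326 Wh = 13.33 kWh
Total energy = 26.24 + 143.2 + 13.33 = 182.8 kWh
Cost = 182.8 kWh × €0.141 = €25.77 ≈ €26

€26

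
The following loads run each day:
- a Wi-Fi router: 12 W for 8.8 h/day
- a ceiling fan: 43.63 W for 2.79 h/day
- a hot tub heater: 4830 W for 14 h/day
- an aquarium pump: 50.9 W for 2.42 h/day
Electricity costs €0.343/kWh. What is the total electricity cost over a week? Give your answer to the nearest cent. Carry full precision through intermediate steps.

Wi-Fi router: 12 W × 8.8 h × 7 d = 739 Wh = 0.7392 kWh
ceiling fan: 43.63 W × 2.79 h × 7 d = 852 Wh = 0.8521 kWh
hot tub heater: 4830 W × 14 h × 7 d = 473,340 Wh = 473.3 kWh
aquarium pump: 50.9 W × 2.42 h × 7 d = 862 Wh = 0.8622 kWh
Total energy = 0.7392 + 0.8521 + 473.3 + 0.8622 = 475.8 kWh
Cost = 475.8 kWh × €0.343 = €163.20

€163.20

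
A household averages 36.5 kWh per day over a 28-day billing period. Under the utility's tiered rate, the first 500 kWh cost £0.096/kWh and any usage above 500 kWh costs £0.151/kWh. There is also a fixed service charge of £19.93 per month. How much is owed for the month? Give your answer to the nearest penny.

£146.75

Usage = 36.5 kWh/day × 28 days = 1022 kWh
First 500 kWh × £0.096 = £48.00
Remaining 522 kWh × £0.151 = £78.82
Energy charge = £126.82; + service £19.93 = £146.75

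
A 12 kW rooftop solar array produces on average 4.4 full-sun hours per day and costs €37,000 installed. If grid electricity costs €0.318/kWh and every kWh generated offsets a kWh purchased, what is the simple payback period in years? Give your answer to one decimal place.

Daily generation = 12 kW × 4.4 h = 52.8 kWh
Annual generation = 52.8 × 365 = 19272 kWh
Annual savings = 19272 × €0.318 = €6,128.50
Payback = €37,000 / €6,128.50 = 6.04 years

6.0 years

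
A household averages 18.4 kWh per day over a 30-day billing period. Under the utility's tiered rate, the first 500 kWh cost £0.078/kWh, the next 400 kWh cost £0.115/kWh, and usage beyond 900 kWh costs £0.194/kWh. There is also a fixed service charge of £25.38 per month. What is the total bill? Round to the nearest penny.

Usage = 18.4 kWh/day × 30 days = 552 kWh
First 500 kWh × £0.078 = £39.00
Next 52 kWh × £0.115 = £5.98
Remaining tier: 0 kWh (not reached)
Energy charge = £44.98; + service £25.38 = £70.36

£70.36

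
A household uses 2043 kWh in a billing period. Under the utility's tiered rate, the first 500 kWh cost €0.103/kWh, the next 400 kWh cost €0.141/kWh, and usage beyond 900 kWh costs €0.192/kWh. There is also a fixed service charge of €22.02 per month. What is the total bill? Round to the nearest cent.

First 500 kWh × €0.103 = €51.50
Next 400 kWh × €0.141 = €56.40
Remaining 1143 kWh × €0.192 = €219.46
Energy charge = €327.36; + service €22.02 = €349.38

€349.38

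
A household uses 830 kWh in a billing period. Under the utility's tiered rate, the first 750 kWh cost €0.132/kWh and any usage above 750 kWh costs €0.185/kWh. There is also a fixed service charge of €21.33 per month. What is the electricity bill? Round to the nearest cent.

First 750 kWh × €0.132 = €99.00
Remaining 80 kWh × €0.185 = €14.80
Energy charge = €113.80; + service €21.33 = €135.13

€135.13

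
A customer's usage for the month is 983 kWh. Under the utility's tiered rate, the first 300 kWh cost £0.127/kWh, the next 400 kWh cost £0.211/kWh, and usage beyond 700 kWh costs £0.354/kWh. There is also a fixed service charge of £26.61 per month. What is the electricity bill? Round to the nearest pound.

First 300 kWh × £0.127 = £38.10
Next 400 kWh × £0.211 = £84.40
Remaining 283 kWh × £0.354 = £100.18
Energy charge = £222.68; + service £26.61 = £249.29 ≈ £249

£249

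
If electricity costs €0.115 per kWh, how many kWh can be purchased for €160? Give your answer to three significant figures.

€160 / €0.115 per kWh = 1,391 kWh

1390 kWh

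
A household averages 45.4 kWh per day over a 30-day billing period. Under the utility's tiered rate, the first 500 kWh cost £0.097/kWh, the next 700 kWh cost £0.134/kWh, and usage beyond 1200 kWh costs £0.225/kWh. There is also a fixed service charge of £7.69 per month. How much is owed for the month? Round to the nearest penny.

Usage = 45.4 kWh/day × 30 days = 1362 kWh
First 500 kWh × £0.097 = £48.50
Next 700 kWh × £0.134 = £93.80
Remaining 162 kWh × £0.225 = £36.45
Energy charge = £178.75; + service £7.69 = £186.44

£186.44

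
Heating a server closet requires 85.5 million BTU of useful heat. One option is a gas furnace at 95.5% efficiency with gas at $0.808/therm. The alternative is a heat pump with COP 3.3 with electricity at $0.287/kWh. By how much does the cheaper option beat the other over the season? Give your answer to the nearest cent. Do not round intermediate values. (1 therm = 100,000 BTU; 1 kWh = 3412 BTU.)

Heat load = 85.5 × 10⁶ BTU = 85,500,000 BTU
Gas: input = 85,500,000 / 0.955 = 89,528,796 BTU = 895.3 therm → 895.3 × $0.808 = $723.39
Heat pump: 85,500,000 BTU / 3412 = 25,060 kWh heat; / 3.3 = 7,594 kWh in → × $0.287 = $2,179.34
Difference = |$723.39 − $2,179.34| = $1,455.95

$1455.95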